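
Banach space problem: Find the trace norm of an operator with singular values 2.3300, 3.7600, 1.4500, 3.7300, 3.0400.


The nuclear norm is the sum of all singular values.
||T||_1 = 2.3300 + 3.7600 + 1.4500 + 3.7300 + 3.0400
= 14.3100

14.3100


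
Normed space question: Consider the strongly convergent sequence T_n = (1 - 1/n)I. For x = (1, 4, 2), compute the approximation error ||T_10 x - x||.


T_10 x - x = (1 - 1/10)x - x = -x/10
||x|| = sqrt(21) = 4.5826
||T_10 x - x|| = ||x||/10 = 4.5826/10 = 0.4583

0.4583


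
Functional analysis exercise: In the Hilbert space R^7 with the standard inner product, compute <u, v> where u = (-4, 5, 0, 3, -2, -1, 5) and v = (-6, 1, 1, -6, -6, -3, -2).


Computing the standard inner product <u, v> = sum u_i * v_i
= -4*-6 + 5*1 + 0*1 + 3*-6 + -2*-6 + -1*-3 + 5*-2
= 24 + 5 + 0 + -18 + 12 + 3 + -10
= 16

16


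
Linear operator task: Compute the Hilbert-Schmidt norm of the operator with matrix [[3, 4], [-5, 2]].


The Hilbert-Schmidt norm is sqrt(sum of squares of all entries).
Sum of squares = 3^2 + 4^2 + (-5)^2 + 2^2
= 9 + 16 + 25 + 4 = 54
||T||_HS = sqrt(54) = 7.3485

7.3485


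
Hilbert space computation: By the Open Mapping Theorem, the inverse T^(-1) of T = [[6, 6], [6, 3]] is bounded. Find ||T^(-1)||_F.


det(T) = 6*3 - 6*6 = -18
T^(-1) = (1/-18) * [[3, -6], [-6, 6]] = [[-0.1667, 0.3333], [0.3333, -0.3333]]
||T^(-1)||_F^2 = (-0.1667)^2 + 0.3333^2 + 0.3333^2 + (-0.3333)^2 = 0.3611
||T^(-1)||_F = sqrt(0.3611) = 0.6009

0.6009


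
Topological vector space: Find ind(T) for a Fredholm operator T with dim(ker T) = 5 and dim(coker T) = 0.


The Fredholm index is defined as ind(T) = dim(ker T) - dim(coker T)
= 5 - 0
= 5

5


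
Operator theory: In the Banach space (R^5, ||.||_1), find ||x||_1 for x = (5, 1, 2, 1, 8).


The l^1 norm equals the sum of absolute values of all components.
||x||_1 = 5 + 1 + 2 + 1 + 8
= 17

17.0000


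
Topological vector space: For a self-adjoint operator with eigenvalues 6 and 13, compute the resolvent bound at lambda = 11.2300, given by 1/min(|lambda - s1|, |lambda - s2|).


dist(11.2300, {6, 13}) = min(|11.2300 - 6|, |11.2300 - 13|)
= min(5.2300, 1.7700) = 1.7700
Resolvent bound = 1/1.7700 = 0.5650

0.5650


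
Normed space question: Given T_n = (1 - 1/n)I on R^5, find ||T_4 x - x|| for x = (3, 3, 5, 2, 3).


T_4 x - x = (1 - 1/4)x - x = -x/4
||x|| = sqrt(56) = 7.4833
||T_4 x - x|| = ||x||/4 = 7.4833/4 = 1.8708

1.8708


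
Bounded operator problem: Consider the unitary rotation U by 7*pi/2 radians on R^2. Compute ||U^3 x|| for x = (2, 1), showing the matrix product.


U is a rotation by theta = 7*pi/2
U^3 = rotation by 3*theta = 21*pi/2 = 1*pi/2 (mod 2*pi)
cos(1*pi/2) = 0.0000, sin(1*pi/2) = 1.0000
U^3 x = (0.0000 * 2 - 1.0000 * 1, 1.0000 * 2 + 0.0000 * 1)
= (-1.0000, 2.0000)
||U^3 x|| = sqrt((-1.0000)^2 + 2.0000^2) = sqrt(5.0000) = 2.2361

2.2361


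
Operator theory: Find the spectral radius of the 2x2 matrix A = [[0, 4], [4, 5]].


For a 2x2 matrix, eigenvalues satisfy lambda^2 - (trace)*lambda + det = 0
trace = 0 + 5 = 5
det = 0*5 - 4*4 = -16
discriminant = 5^2 - 4*(-16) = 89
spectral radius = max |eigenvalue| = 7.2170

7.2170


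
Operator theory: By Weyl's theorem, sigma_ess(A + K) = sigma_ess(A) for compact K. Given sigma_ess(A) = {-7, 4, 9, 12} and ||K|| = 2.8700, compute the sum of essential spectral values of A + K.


By Weyl's theorem, the essential spectrum is invariant under compact perturbations.
sigma_ess(A + K) = sigma_ess(A) = {-7, 4, 9, 12}
Sum = -7 + 4 + 9 + 12 = 18

18


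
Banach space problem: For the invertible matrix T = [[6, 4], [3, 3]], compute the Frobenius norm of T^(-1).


det(T) = 6*3 - 4*3 = 6
T^(-1) = (1/6) * [[3, -4], [-3, 6]] = [[0.5000, -0.6667], [-0.5000, 1.0000]]
||T^(-1)||_F^2 = 0.5000^2 + (-0.6667)^2 + (-0.5000)^2 + 1.0000^2 = 1.9444
||T^(-1)||_F = sqrt(1.9444) = 1.3944

1.3944


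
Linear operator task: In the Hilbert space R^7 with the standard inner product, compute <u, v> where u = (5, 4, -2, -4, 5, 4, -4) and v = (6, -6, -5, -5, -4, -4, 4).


Computing the standard inner product <u, v> = sum u_i * v_i
= 5*6 + 4*-6 + -2*-5 + -4*-5 + 5*-4 + 4*-4 + -4*4
= 30 + -24 + 10 + 20 + -20 + -16 + -16
= -16

-16


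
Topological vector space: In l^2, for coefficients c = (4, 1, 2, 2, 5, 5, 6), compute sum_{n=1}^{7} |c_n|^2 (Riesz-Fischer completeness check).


sum |c_n|^2 = 4^2 + 1^2 + 2^2 + 2^2 + 5^2 + 5^2 + 6^2
= 16 + 1 + 4 + 4 + 25 + 25 + 36
= 111

111


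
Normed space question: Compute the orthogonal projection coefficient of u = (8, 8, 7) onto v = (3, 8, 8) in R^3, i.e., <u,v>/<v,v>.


Computing <u,v> = 8*3 + 8*8 + 7*8 = 144
Computing <v,v> = 3^2 + 8^2 + 8^2 = 137
Projection coefficient = 144/137 = 1.0511

1.0511


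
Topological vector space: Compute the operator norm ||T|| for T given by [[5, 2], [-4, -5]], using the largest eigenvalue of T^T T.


A^T A = [[41, 30], [30, 29]]
trace(A^T A) = 70, det(A^T A) = 289
discriminant = 70^2 - 4*289 = 3744
Largest eigenvalue of A^T A = (trace + sqrt(disc))/2 = 65.5941
||T|| = sqrt(65.5941) = 8.0990

8.0990


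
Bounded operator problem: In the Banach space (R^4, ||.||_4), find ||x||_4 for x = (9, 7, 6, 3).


The l^4 norm = (sum |x_i|^4)^(1/4)
Sum of 4th powers = 6561 + 2401 + 1296 + 81 = 10339
||x||_4 = (10339)^(1/4) = 10.0837

10.0837


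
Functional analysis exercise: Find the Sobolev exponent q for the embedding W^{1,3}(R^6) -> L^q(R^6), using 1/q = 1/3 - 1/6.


Using the Sobolev embedding formula: 1/q = 1/p - k/n
1/q = 1/3 - 1/6 = 1/6
q = 1/(1/6) = 6

6.0000


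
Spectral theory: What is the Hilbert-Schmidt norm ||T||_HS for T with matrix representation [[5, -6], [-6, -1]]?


The Hilbert-Schmidt norm is sqrt(sum of squares of all entries).
Sum of squares = 5^2 + (-6)^2 + (-6)^2 + (-1)^2
= 25 + 36 + 36 + 1 = 98
||T||_HS = sqrt(98) = 9.8995

9.8995


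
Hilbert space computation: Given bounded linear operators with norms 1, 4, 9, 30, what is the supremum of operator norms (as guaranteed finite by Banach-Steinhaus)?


By the Uniform Boundedness Principle, the supremum of norms is finite.
sup_k ||T_k|| = max(1, 4, 9, 30) = 30

30


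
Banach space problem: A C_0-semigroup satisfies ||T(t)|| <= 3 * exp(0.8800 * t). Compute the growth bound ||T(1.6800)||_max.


||T(1.6800)|| <= 3 * exp(0.8800 * 1.6800)
= 3 * exp(1.4784)
= 3 * 4.3859
= 13.1578

13.1578


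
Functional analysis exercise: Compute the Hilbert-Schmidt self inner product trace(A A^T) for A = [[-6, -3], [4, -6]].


trace(A * A^T) = sum of squares of all entries
= (-6)^2 + (-3)^2 + 4^2 + (-6)^2
= 36 + 9 + 16 + 36
= 97

97


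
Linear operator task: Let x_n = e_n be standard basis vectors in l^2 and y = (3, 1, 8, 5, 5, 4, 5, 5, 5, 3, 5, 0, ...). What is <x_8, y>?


x_8 = e_8 is the standard basis vector with 1 in position 8.
<x_8, y> = y_8 = 5
As n -> infinity, <x_n, y> -> 0, confirming weak convergence of (x_n) to 0.

5


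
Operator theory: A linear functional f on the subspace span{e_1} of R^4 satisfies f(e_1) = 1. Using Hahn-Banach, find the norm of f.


The norm of f is given by ||f|| = sup_{||x||=1} |f(x)|.
On span{e_1}, ||e_1|| = 1, so ||f|| = |f(e_1)| / ||e_1||
= |1| / 1 = 1.0000

1.0000


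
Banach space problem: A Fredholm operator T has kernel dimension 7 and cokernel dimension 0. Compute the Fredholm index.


The Fredholm index is defined as ind(T) = dim(ker T) - dim(coker T)
= 7 - 0
= 7

7


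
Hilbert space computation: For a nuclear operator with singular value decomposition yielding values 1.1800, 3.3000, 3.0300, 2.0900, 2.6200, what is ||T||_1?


The nuclear norm is the sum of all singular values.
||T||_1 = 1.1800 + 3.3000 + 3.0300 + 2.0900 + 2.6200
= 12.2200

12.2200


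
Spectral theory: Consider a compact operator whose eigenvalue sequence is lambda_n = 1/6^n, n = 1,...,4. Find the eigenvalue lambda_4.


The eigenvalue formula gives lambda_4 = 1/6^4
= 1/1296
= 7.7160e-04

7.7160e-04


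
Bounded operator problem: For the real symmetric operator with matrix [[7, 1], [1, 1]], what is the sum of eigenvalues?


For a self-adjoint (symmetric) matrix, the eigenvalues are real.
The sum of eigenvalues equals the trace of the matrix.
trace = 7 + 1 = 8

8


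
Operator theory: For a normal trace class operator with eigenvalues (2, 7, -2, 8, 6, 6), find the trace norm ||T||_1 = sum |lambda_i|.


For a normal operator, singular values equal |eigenvalues|.
Trace norm = sum |lambda_i| = 2 + 7 + 2 + 8 + 6 + 6
= 31

31


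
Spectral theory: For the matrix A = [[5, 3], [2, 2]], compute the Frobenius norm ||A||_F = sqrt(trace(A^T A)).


||A||_F^2 = sum a_ij^2
= 5^2 + 3^2 + 2^2 + 2^2
= 25 + 9 + 4 + 4 = 42
||A||_F = sqrt(42) = 6.4807

6.4807


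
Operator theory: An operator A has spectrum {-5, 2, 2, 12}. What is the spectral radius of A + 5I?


Spectrum of A + 5I = {0, 7, 7, 17}
Spectral radius = max |lambda| over the shifted spectrum
= max(0, 7, 7, 17) = 17

17


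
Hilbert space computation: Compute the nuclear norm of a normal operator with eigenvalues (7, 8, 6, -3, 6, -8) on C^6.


For a normal operator, singular values equal |eigenvalues|.
Trace norm = sum |lambda_i| = 7 + 8 + 6 + 3 + 6 + 8
= 38

38


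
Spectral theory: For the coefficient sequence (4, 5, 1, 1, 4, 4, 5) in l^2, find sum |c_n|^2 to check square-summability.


sum |c_n|^2 = 4^2 + 5^2 + 1^2 + 1^2 + 4^2 + 4^2 + 5^2
= 16 + 25 + 1 + 1 + 16 + 16 + 25
= 100

100


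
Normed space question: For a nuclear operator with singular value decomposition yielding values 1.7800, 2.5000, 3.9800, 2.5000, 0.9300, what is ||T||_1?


The nuclear norm is the sum of all singular values.
||T||_1 = 1.7800 + 2.5000 + 3.9800 + 2.5000 + 0.9300
= 11.6900

11.6900


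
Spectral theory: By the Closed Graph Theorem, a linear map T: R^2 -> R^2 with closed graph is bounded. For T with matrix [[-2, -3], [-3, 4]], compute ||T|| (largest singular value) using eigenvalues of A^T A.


A^T A = [[13, -6], [-6, 25]]
trace(A^T A) = 38, det(A^T A) = 289
discriminant = 38^2 - 4*289 = 288
Largest eigenvalue of A^T A = (trace + sqrt(disc))/2 = 27.4853
||T|| = sqrt(27.4853) = 5.2426

5.2426


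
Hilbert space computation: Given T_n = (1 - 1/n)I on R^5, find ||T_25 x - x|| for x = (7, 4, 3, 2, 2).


T_25 x - x = (1 - 1/25)x - x = -x/25
||x|| = sqrt(82) = 9.0554
||T_25 x - x|| = ||x||/25 = 9.0554/25 = 0.3622

0.3622


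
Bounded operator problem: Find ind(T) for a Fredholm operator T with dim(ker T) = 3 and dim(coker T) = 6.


The Fredholm index is defined as ind(T) = dim(ker T) - dim(coker T)
= 3 - 6
= -3

-3


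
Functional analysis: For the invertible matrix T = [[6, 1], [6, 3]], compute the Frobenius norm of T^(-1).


det(T) = 6*3 - 1*6 = 12
T^(-1) = (1/12) * [[3, -1], [-6, 6]] = [[0.2500, -0.0833], [-0.5000, 0.5000]]
||T^(-1)||_F^2 = 0.2500^2 + (-0.0833)^2 + (-0.5000)^2 + 0.5000^2 = 0.5694
||T^(-1)||_F = sqrt(0.5694) = 0.7546

0.7546


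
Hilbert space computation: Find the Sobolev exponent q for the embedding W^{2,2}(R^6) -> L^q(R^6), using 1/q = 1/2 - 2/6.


Using the Sobolev embedding formula: 1/q = 1/p - k/n
1/q = 1/2 - 2/6 = 1/6
q = 1/(1/6) = 6

6.0000


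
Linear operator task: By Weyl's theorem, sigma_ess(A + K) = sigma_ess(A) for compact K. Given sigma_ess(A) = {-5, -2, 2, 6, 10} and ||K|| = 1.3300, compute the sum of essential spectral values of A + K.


By Weyl's theorem, the essential spectrum is invariant under compact perturbations.
sigma_ess(A + K) = sigma_ess(A) = {-5, -2, 2, 6, 10}
Sum = -5 + -2 + 2 + 6 + 10 = 11

11


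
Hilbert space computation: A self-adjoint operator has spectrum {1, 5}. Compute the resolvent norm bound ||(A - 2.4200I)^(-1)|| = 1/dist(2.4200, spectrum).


dist(2.4200, {1, 5}) = min(|2.4200 - 1|, |2.4200 - 5|)
= min(1.4200, 2.5800) = 1.4200
Resolvent bound = 1/1.4200 = 0.7042

0.7042


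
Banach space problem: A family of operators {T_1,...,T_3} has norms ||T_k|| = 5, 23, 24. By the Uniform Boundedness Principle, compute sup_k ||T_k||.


By the Uniform Boundedness Principle, the supremum of norms is finite.
sup_k ||T_k|| = max(5, 23, 24) = 24

24


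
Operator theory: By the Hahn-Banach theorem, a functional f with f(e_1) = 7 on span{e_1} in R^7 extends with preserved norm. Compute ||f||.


The norm of f is given by ||f|| = sup_{||x||=1} |f(x)|.
On span{e_1}, ||e_1|| = 1, so ||f|| = |f(e_1)| / ||e_1||
= |7| / 1 = 7.0000

7.0000


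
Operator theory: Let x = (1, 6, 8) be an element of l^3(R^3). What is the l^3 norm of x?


The l^3 norm = (sum |x_i|^3)^(1/3)
Sum of 3th powers = 1 + 216 + 512 = 729
||x||_3 = (729)^(1/3) = 9.0000

9.0000


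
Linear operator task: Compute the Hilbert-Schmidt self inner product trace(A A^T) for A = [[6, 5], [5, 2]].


trace(A * A^T) = sum of squares of all entries
= 6^2 + 5^2 + 5^2 + 2^2
= 36 + 25 + 25 + 4
= 90

90


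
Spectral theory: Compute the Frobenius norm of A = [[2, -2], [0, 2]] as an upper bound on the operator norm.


||A||_F^2 = sum a_ij^2
= 2^2 + (-2)^2 + 0^2 + 2^2
= 4 + 4 + 0 + 4 = 12
||A||_F = sqrt(12) = 3.4641

3.4641


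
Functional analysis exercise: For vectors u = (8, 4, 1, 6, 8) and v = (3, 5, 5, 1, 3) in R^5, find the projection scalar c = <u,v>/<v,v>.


Computing <u,v> = 8*3 + 4*5 + 1*5 + 6*1 + 8*3 = 79
Computing <v,v> = 3^2 + 5^2 + 5^2 + 1^2 + 3^2 = 69
Projection coefficient = 79/69 = 1.1449

1.1449


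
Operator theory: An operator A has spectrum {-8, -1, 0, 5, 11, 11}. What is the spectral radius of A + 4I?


Spectrum of A + 4I = {-4, 3, 4, 9, 15, 15}
Spectral radius = max |lambda| over the shifted spectrum
= max(4, 3, 4, 9, 15, 15) = 15

15


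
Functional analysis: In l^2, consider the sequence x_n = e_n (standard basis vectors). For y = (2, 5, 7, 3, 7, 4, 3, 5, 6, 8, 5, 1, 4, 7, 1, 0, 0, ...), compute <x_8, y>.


x_8 = e_8 is the standard basis vector with 1 in position 8.
<x_8, y> = y_8 = 5
As n -> infinity, <x_n, y> -> 0, confirming weak convergence of (x_n) to 0.

5


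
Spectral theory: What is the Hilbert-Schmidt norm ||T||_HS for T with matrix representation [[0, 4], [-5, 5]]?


The Hilbert-Schmidt norm is sqrt(sum of squares of all entries).
Sum of squares = 0^2 + 4^2 + (-5)^2 + 5^2
= 0 + 16 + 25 + 25 = 66
||T||_HS = sqrt(66) = 8.1240

8.1240


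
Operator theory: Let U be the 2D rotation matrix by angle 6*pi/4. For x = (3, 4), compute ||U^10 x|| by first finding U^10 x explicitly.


U is a rotation by theta = 6*pi/4
U^10 = rotation by 10*theta = 60*pi/4 = 4*pi/4 (mod 2*pi)
cos(4*pi/4) = -1.0000, sin(4*pi/4) = 0.0000
U^10 x = (-1.0000 * 3 - 0.0000 * 4, 0.0000 * 3 + -1.0000 * 4)
= (-3.0000, -4.0000)
||U^10 x|| = sqrt((-3.0000)^2 + (-4.0000)^2) = sqrt(25.0000) = 5.0000

5.0000


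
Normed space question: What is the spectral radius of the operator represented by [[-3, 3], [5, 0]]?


For a 2x2 matrix, eigenvalues satisfy lambda^2 - (trace)*lambda + det = 0
trace = -3 + 0 = -3
det = -3*0 - 3*5 = -15
discriminant = (-3)^2 - 4*(-15) = 69
spectral radius = max |eigenvalue| = 5.6533

5.6533


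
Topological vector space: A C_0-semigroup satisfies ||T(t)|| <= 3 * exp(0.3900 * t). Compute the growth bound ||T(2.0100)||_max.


||T(2.0100)|| <= 3 * exp(0.3900 * 2.0100)
= 3 * exp(0.7839)
= 3 * 2.1900
= 6.5700

6.5700


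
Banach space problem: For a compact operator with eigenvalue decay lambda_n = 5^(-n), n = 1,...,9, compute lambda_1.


The eigenvalue formula gives lambda_1 = 1/5^1
= 1/5
= 0.2000

0.2000


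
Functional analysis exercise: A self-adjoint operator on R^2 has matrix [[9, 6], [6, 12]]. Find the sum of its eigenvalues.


For a self-adjoint (symmetric) matrix, the eigenvalues are real.
The sum of eigenvalues equals the trace of the matrix.
trace = 9 + 12 = 21

21


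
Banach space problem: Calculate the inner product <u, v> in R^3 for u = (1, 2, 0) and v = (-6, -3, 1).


Computing the standard inner product <u, v> = sum u_i * v_i
= 1*-6 + 2*-3 + 0*1
= -6 + -6 + 0
= -12

-12


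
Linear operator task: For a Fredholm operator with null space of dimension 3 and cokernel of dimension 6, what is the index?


The Fredholm index is defined as ind(T) = dim(ker T) - dim(coker T)
= 3 - 6
= -3

-3


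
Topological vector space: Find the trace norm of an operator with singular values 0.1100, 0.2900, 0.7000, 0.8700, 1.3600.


The nuclear norm is the sum of all singular values.
||T||_1 = 0.1100 + 0.2900 + 0.7000 + 0.8700 + 1.3600
= 3.3300

3.3300


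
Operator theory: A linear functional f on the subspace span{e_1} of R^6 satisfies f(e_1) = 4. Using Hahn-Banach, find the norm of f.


The norm of f is given by ||f|| = sup_{||x||=1} |f(x)|.
On span{e_1}, ||e_1|| = 1, so ||f|| = |f(e_1)| / ||e_1||
= |4| / 1 = 4.0000

4.0000


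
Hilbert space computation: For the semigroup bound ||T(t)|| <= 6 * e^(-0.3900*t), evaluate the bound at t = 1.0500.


||T(1.0500)|| <= 6 * exp(-0.3900 * 1.0500)
= 6 * exp(-0.4095)
= 6 * 0.6640
= 3.9839

3.9839


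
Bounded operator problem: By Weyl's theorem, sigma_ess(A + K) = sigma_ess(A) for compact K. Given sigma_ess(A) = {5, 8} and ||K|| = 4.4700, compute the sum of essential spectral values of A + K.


By Weyl's theorem, the essential spectrum is invariant under compact perturbations.
sigma_ess(A + K) = sigma_ess(A) = {5, 8}
Sum = 5 + 8 = 13

13


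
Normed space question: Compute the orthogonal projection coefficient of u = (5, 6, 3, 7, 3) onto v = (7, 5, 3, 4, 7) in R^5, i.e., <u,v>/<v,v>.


Computing <u,v> = 5*7 + 6*5 + 3*3 + 7*4 + 3*7 = 123
Computing <v,v> = 7^2 + 5^2 + 3^2 + 4^2 + 7^2 = 148
Projection coefficient = 123/148 = 0.8311

0.8311


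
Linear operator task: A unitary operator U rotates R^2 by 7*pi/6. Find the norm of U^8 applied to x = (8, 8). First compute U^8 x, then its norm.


U is a rotation by theta = 7*pi/6
U^8 = rotation by 8*theta = 56*pi/6 = 8*pi/6 (mod 2*pi)
cos(8*pi/6) = -0.5000, sin(8*pi/6) = -0.8660
U^8 x = (-0.5000 * 8 - -0.8660 * 8, -0.8660 * 8 + -0.5000 * 8)
= (2.9282, -10.9282)
||U^8 x|| = sqrt(2.9282^2 + (-10.9282)^2) = sqrt(128.0000) = 11.3137

11.3137


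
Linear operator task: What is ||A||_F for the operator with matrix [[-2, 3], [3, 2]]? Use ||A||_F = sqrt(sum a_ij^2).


||A||_F^2 = sum a_ij^2
= (-2)^2 + 3^2 + 3^2 + 2^2
= 4 + 9 + 9 + 4 = 26
||A||_F = sqrt(26) = 5.0990

5.0990


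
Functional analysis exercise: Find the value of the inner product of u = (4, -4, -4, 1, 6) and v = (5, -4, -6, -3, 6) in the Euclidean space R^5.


Computing the standard inner product <u, v> = sum u_i * v_i
= 4*5 + -4*-4 + -4*-6 + 1*-3 + 6*6
= 20 + 16 + 24 + -3 + 36
= 93

93


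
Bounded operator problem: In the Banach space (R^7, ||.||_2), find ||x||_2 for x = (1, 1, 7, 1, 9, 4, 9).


The l^2 norm = (sum |x_i|^2)^(1/2)
Sum of 2th powers = 1 + 1 + 49 + 1 + 81 + 16 + 81 = 230
||x||_2 = (230)^(1/2) = 15.1658

15.1658


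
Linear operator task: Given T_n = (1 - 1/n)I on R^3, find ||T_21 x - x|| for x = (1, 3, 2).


T_21 x - x = (1 - 1/21)x - x = -x/21
||x|| = sqrt(14) = 3.7417
||T_21 x - x|| = ||x||/21 = 3.7417/21 = 0.1782

0.1782


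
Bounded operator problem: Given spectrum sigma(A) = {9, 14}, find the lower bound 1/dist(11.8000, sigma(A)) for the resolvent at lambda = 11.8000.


dist(11.8000, {9, 14}) = min(|11.8000 - 9|, |11.8000 - 14|)
= min(2.8000, 2.2000) = 2.2000
Resolvent bound = 1/2.2000 = 0.4545

0.4545


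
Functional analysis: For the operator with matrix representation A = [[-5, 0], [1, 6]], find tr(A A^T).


trace(A * A^T) = sum of squares of all entries
= (-5)^2 + 0^2 + 1^2 + 6^2
= 25 + 0 + 1 + 36
= 62

62


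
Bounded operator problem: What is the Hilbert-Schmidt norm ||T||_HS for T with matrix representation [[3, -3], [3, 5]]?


The Hilbert-Schmidt norm is sqrt(sum of squares of all entries).
Sum of squares = 3^2 + (-3)^2 + 3^2 + 5^2
= 9 + 9 + 9 + 25 = 52
||T||_HS = sqrt(52) = 7.2111

7.2111


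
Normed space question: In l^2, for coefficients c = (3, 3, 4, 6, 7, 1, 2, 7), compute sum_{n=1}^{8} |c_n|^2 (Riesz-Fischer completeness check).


sum |c_n|^2 = 3^2 + 3^2 + 4^2 + 6^2 + 7^2 + 1^2 + 2^2 + 7^2
= 9 + 9 + 16 + 36 + 49 + 1 + 4 + 49
= 173

173


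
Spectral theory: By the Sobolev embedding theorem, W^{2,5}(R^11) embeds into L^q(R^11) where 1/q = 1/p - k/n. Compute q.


Using the Sobolev embedding formula: 1/q = 1/p - k/n
1/q = 1/5 - 2/11 = 1/55
q = 1/(1/55) = 55

55.0000


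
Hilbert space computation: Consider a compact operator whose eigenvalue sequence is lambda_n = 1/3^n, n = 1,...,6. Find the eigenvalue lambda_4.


The eigenvalue formula gives lambda_4 = 1/3^4
= 1/81
= 0.0123

0.0123


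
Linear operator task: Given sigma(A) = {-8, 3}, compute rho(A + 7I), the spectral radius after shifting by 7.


Spectrum of A + 7I = {-1, 10}
Spectral radius = max |lambda| over the shifted spectrum
= max(1, 10) = 10

10


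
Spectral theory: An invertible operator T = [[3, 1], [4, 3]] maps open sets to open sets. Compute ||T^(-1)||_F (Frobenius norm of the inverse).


det(T) = 3*3 - 1*4 = 5
T^(-1) = (1/5) * [[3, -1], [-4, 3]] = [[0.6000, -0.2000], [-0.8000, 0.6000]]
||T^(-1)||_F^2 = 0.6000^2 + (-0.2000)^2 + (-0.8000)^2 + 0.6000^2 = 1.4000
||T^(-1)||_F = sqrt(1.4000) = 1.1832

1.1832


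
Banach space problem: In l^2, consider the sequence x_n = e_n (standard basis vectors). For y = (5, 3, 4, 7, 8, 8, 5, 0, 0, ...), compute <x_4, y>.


x_4 = e_4 is the standard basis vector with 1 in position 4.
<x_4, y> = y_4 = 7
As n -> infinity, <x_n, y> -> 0, confirming weak convergence of (x_n) to 0.

7


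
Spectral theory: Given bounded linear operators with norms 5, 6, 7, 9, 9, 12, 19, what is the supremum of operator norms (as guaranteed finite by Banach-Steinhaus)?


By the Uniform Boundedness Principle, the supremum of norms is finite.
sup_k ||T_k|| = max(5, 6, 7, 9, 9, 12, 19) = 19

19


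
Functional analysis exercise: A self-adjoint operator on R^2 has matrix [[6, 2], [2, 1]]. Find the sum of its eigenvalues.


For a self-adjoint (symmetric) matrix, the eigenvalues are real.
The sum of eigenvalues equals the trace of the matrix.
trace = 6 + 1 = 7

7


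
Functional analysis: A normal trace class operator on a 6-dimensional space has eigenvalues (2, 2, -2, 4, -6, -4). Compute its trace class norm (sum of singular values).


For a normal operator, singular values equal |eigenvalues|.
Trace norm = sum |lambda_i| = 2 + 2 + 2 + 4 + 6 + 4
= 20

20


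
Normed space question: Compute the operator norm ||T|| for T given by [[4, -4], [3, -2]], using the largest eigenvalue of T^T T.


A^T A = [[25, -22], [-22, 20]]
trace(A^T A) = 45, det(A^T A) = 16
discriminant = 45^2 - 4*16 = 1961
Largest eigenvalue of A^T A = (trace + sqrt(disc))/2 = 44.6416
||T|| = sqrt(44.6416) = 6.6814

6.6814


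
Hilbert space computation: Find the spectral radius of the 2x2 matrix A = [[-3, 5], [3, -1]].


For a 2x2 matrix, eigenvalues satisfy lambda^2 - (trace)*lambda + det = 0
trace = -3 + -1 = -4
det = -3*-1 - 5*3 = -12
discriminant = (-4)^2 - 4*(-12) = 64
spectral radius = max |eigenvalue| = 6.0000

6.0000


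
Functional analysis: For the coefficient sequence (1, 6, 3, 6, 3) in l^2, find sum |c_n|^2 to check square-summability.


sum |c_n|^2 = 1^2 + 6^2 + 3^2 + 6^2 + 3^2
= 1 + 36 + 9 + 36 + 9
= 91

91


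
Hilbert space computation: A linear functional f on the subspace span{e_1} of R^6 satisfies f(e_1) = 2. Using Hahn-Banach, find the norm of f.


The norm of f is given by ||f|| = sup_{||x||=1} |f(x)|.
On span{e_1}, ||e_1|| = 1, so ||f|| = |f(e_1)| / ||e_1||
= |2| / 1 = 2.0000

2.0000


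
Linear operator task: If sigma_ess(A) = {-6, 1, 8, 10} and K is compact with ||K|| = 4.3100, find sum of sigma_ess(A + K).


By Weyl's theorem, the essential spectrum is invariant under compact perturbations.
sigma_ess(A + K) = sigma_ess(A) = {-6, 1, 8, 10}
Sum = -6 + 1 + 8 + 10 = 13

13


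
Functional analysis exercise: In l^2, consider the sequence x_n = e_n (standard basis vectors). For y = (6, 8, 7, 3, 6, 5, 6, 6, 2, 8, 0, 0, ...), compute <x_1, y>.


x_1 = e_1 is the standard basis vector with 1 in position 1.
<x_1, y> = y_1 = 6
As n -> infinity, <x_n, y> -> 0, confirming weak convergence of (x_n) to 0.

6


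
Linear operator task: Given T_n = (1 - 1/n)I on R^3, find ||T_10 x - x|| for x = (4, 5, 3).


T_10 x - x = (1 - 1/10)x - x = -x/10
||x|| = sqrt(50) = 7.0711
||T_10 x - x|| = ||x||/10 = 7.0711/10 = 0.7071

0.7071


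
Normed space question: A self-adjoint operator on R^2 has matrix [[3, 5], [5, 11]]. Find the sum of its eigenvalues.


For a self-adjoint (symmetric) matrix, the eigenvalues are real.
The sum of eigenvalues equals the trace of the matrix.
trace = 3 + 11 = 14

14


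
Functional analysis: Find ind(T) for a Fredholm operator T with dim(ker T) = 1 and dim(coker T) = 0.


The Fredholm index is defined as ind(T) = dim(ker T) - dim(coker T)
= 1 - 0
= 1

1


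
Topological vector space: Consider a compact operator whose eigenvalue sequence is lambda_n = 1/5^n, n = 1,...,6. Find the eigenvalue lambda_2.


The eigenvalue formula gives lambda_2 = 1/5^2
= 1/25
= 0.0400

0.0400


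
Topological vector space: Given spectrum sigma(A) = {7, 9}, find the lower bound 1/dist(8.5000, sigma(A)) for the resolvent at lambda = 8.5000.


dist(8.5000, {7, 9}) = min(|8.5000 - 7|, |8.5000 - 9|)
= min(1.5000, 0.5000) = 0.5000
Resolvent bound = 1/0.5000 = 2.0000

2.0000


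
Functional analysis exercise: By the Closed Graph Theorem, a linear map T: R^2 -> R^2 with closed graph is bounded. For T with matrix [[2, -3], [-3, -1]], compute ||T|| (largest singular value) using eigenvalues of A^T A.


A^T A = [[13, -3], [-3, 10]]
trace(A^T A) = 23, det(A^T A) = 121
discriminant = 23^2 - 4*121 = 45
Largest eigenvalue of A^T A = (trace + sqrt(disc))/2 = 14.8541
||T|| = sqrt(14.8541) = 3.8541

3.8541


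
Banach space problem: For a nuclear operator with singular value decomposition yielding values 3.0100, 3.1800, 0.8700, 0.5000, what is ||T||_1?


The nuclear norm is the sum of all singular values.
||T||_1 = 3.0100 + 3.1800 + 0.8700 + 0.5000
= 7.5600

7.5600


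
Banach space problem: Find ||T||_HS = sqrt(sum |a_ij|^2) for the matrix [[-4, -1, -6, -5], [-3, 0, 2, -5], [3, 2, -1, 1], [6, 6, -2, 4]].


The Hilbert-Schmidt norm is sqrt(sum of squares of all entries).
Sum of squares = (-4)^2 + (-1)^2 + (-6)^2 + (-5)^2 + (-3)^2 + 0^2 + 2^2 + (-5)^2 + 3^2 + 2^2 + (-1)^2 + 1^2 + 6^2 + 6^2 + (-2)^2 + 4^2
= 16 + 1 + 36 + 25 + 9 + 0 + 4 + 25 + 9 + 4 + 1 + 1 + 36 + 36 + 4 + 16 = 223
||T||_HS = sqrt(223) = 14.9332

14.9332


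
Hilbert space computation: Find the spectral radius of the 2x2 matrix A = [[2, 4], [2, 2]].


For a 2x2 matrix, eigenvalues satisfy lambda^2 - (trace)*lambda + det = 0
trace = 2 + 2 = 4
det = 2*2 - 4*2 = -4
discriminant = 4^2 - 4*(-4) = 32
spectral radius = max |eigenvalue| = 4.8284

4.8284


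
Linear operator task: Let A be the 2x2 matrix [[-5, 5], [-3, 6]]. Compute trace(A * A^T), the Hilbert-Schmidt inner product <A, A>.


trace(A * A^T) = sum of squares of all entries
= (-5)^2 + 5^2 + (-3)^2 + 6^2
= 25 + 25 + 9 + 36
= 95

95


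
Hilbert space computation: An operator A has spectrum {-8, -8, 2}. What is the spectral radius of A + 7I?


Spectrum of A + 7I = {-1, -1, 9}
Spectral radius = max |lambda| over the shifted spectrum
= max(1, 1, 9) = 9

9


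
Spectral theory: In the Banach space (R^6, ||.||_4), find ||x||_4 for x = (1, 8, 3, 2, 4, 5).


The l^4 norm = (sum |x_i|^4)^(1/4)
Sum of 4th powers = 1 + 4096 + 81 + 16 + 256 + 625 = 5075
||x||_4 = (5075)^(1/4) = 8.4403

8.4403


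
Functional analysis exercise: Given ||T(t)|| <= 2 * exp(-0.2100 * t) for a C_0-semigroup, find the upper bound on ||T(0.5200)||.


||T(0.5200)|| <= 2 * exp(-0.2100 * 0.5200)
= 2 * exp(-0.1092)
= 2 * 0.8966
= 1.7931

1.7931


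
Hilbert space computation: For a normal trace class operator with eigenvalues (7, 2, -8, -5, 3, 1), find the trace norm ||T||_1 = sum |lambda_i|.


For a normal operator, singular values equal |eigenvalues|.
Trace norm = sum |lambda_i| = 7 + 2 + 8 + 5 + 3 + 1
= 26

26


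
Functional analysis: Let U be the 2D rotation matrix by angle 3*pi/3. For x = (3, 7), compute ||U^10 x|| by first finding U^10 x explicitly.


U is a rotation by theta = 3*pi/3
U^10 = rotation by 10*theta = 30*pi/3 = 0*pi/3 (mod 2*pi)
cos(0*pi/3) = 1.0000, sin(0*pi/3) = 0.0000
U^10 x = (1.0000 * 3 - 0.0000 * 7, 0.0000 * 3 + 1.0000 * 7)
= (3.0000, 7.0000)
||U^10 x|| = sqrt(3.0000^2 + 7.0000^2) = sqrt(58.0000) = 7.6158

7.6158


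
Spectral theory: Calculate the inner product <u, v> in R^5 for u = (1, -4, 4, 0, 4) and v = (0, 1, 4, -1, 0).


Computing the standard inner product <u, v> = sum u_i * v_i
= 1*0 + -4*1 + 4*4 + 0*-1 + 4*0
= 0 + -4 + 16 + 0 + 0
= 12

12


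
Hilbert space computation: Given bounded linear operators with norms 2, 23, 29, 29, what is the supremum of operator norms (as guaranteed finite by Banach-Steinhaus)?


By the Uniform Boundedness Principle, the supremum of norms is finite.
sup_k ||T_k|| = max(2, 23, 29, 29) = 29

29


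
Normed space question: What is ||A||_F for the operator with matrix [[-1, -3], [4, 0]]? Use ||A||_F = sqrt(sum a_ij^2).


||A||_F^2 = sum a_ij^2
= (-1)^2 + (-3)^2 + 4^2 + 0^2
= 1 + 9 + 16 + 0 = 26
||A||_F = sqrt(26) = 5.0990

5.0990


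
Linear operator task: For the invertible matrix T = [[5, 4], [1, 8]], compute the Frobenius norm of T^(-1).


det(T) = 5*8 - 4*1 = 36
T^(-1) = (1/36) * [[8, -4], [-1, 5]] = [[0.2222, -0.1111], [-0.0278, 0.1389]]
||T^(-1)||_F^2 = 0.2222^2 + (-0.1111)^2 + (-0.0278)^2 + 0.1389^2 = 0.0818
||T^(-1)||_F = sqrt(0.0818) = 0.2860

0.2860


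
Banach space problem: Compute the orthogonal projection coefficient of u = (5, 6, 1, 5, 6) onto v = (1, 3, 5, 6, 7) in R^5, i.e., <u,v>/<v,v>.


Computing <u,v> = 5*1 + 6*3 + 1*5 + 5*6 + 6*7 = 100
Computing <v,v> = 1^2 + 3^2 + 5^2 + 6^2 + 7^2 = 120
Projection coefficient = 100/120 = 0.8333

0.8333


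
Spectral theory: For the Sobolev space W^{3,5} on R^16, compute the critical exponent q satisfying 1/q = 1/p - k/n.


Using the Sobolev embedding formula: 1/q = 1/p - k/n
1/q = 1/5 - 3/16 = 1/80
q = 1/(1/80) = 80

80.0000


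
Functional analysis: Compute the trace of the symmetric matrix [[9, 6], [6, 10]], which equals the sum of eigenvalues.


For a self-adjoint (symmetric) matrix, the eigenvalues are real.
The sum of eigenvalues equals the trace of the matrix.
trace = 9 + 10 = 19

19


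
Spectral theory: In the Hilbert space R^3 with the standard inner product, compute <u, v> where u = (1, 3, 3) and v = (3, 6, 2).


Computing the standard inner product <u, v> = sum u_i * v_i
= 1*3 + 3*6 + 3*2
= 3 + 18 + 6
= 27

27


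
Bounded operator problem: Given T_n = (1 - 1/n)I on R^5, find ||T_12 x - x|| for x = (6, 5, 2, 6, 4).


T_12 x - x = (1 - 1/12)x - x = -x/12
||x|| = sqrt(117) = 10.8167
||T_12 x - x|| = ||x||/12 = 10.8167/12 = 0.9014

0.9014


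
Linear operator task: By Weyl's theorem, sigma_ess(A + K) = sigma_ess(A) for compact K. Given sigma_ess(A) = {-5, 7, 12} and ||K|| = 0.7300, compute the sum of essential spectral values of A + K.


By Weyl's theorem, the essential spectrum is invariant under compact perturbations.
sigma_ess(A + K) = sigma_ess(A) = {-5, 7, 12}
Sum = -5 + 7 + 12 = 14

14


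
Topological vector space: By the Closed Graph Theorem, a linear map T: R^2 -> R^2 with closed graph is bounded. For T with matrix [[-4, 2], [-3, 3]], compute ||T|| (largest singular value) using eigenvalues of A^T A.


A^T A = [[25, -17], [-17, 13]]
trace(A^T A) = 38, det(A^T A) = 36
discriminant = 38^2 - 4*36 = 1300
Largest eigenvalue of A^T A = (trace + sqrt(disc))/2 = 37.0278
||T|| = sqrt(37.0278) = 6.0850

6.0850


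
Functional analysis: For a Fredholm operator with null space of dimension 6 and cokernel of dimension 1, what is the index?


The Fredholm index is defined as ind(T) = dim(ker T) - dim(coker T)
= 6 - 1
= 5

5


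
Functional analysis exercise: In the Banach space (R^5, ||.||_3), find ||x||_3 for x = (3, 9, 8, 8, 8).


The l^3 norm = (sum |x_i|^3)^(1/3)
Sum of 3th powers = 27 + 729 + 512 + 512 + 512 = 2292
||x||_3 = (2292)^(1/3) = 13.1847

13.1847


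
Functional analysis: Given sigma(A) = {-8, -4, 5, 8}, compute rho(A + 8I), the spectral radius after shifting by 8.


Spectrum of A + 8I = {0, 4, 13, 16}
Spectral radius = max |lambda| over the shifted spectrum
= max(0, 4, 13, 16) = 16

16


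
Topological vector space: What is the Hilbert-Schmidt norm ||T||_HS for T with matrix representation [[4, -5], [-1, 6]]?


The Hilbert-Schmidt norm is sqrt(sum of squares of all entries).
Sum of squares = 4^2 + (-5)^2 + (-1)^2 + 6^2
= 16 + 25 + 1 + 36 = 78
||T||_HS = sqrt(78) = 8.8318

8.8318


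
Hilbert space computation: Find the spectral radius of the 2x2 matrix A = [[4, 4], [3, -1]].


For a 2x2 matrix, eigenvalues satisfy lambda^2 - (trace)*lambda + det = 0
trace = 4 + -1 = 3
det = 4*-1 - 4*3 = -16
discriminant = 3^2 - 4*(-16) = 73
spectral radius = max |eigenvalue| = 5.7720

5.7720


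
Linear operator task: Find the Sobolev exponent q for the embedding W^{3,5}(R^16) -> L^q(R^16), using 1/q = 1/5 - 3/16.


Using the Sobolev embedding formula: 1/q = 1/p - k/n
1/q = 1/5 - 3/16 = 1/80
q = 1/(1/80) = 80

80.0000


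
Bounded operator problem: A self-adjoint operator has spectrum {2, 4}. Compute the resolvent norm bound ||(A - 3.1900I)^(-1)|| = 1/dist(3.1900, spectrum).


dist(3.1900, {2, 4}) = min(|3.1900 - 2|, |3.1900 - 4|)
= min(1.1900, 0.8100) = 0.8100
Resolvent bound = 1/0.8100 = 1.2346

1.2346


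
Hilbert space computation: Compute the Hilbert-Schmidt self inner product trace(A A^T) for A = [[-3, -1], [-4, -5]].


trace(A * A^T) = sum of squares of all entries
= (-3)^2 + (-1)^2 + (-4)^2 + (-5)^2
= 9 + 1 + 16 + 25
= 51

51


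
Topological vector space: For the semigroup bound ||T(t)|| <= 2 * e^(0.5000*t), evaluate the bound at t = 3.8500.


||T(3.8500)|| <= 2 * exp(0.5000 * 3.8500)
= 2 * exp(1.9250)
= 2 * 6.8551
= 13.7103

13.7103


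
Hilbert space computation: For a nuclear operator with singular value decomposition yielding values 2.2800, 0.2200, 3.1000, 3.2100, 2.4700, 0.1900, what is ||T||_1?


The nuclear norm is the sum of all singular values.
||T||_1 = 2.2800 + 0.2200 + 3.1000 + 3.2100 + 2.4700 + 0.1900
= 11.4700

11.4700


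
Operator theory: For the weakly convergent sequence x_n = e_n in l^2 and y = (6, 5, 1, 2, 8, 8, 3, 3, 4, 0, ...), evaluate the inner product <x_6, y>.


x_6 = e_6 is the standard basis vector with 1 in position 6.
<x_6, y> = y_6 = 8
As n -> infinity, <x_n, y> -> 0, confirming weak convergence of (x_n) to 0.

8


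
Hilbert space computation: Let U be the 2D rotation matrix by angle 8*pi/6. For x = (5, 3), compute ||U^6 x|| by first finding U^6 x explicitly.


U is a rotation by theta = 8*pi/6
U^6 = rotation by 6*theta = 48*pi/6 = 0*pi/6 (mod 2*pi)
cos(0*pi/6) = 1.0000, sin(0*pi/6) = 0.0000
U^6 x = (1.0000 * 5 - 0.0000 * 3, 0.0000 * 5 + 1.0000 * 3)
= (5.0000, 3.0000)
||U^6 x|| = sqrt(5.0000^2 + 3.0000^2) = sqrt(34.0000) = 5.8310

5.8310


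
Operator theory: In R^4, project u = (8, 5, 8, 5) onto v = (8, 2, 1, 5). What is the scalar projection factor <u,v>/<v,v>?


Computing <u,v> = 8*8 + 5*2 + 8*1 + 5*5 = 107
Computing <v,v> = 8^2 + 2^2 + 1^2 + 5^2 = 94
Projection coefficient = 107/94 = 1.1383

1.1383


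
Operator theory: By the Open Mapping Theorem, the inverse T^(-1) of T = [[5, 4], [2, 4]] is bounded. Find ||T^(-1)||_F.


det(T) = 5*4 - 4*2 = 12
T^(-1) = (1/12) * [[4, -4], [-2, 5]] = [[0.3333, -0.3333], [-0.1667, 0.4167]]
||T^(-1)||_F^2 = 0.3333^2 + (-0.3333)^2 + (-0.1667)^2 + 0.4167^2 = 0.4236
||T^(-1)||_F = sqrt(0.4236) = 0.6509

0.6509


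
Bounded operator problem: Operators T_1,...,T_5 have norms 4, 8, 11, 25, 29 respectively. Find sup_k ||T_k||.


By the Uniform Boundedness Principle, the supremum of norms is finite.
sup_k ||T_k|| = max(4, 8, 11, 25, 29) = 29

29


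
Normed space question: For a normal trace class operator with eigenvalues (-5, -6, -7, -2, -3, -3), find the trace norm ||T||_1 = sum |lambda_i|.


For a normal operator, singular values equal |eigenvalues|.
Trace norm = sum |lambda_i| = 5 + 6 + 7 + 2 + 3 + 3
= 26

26


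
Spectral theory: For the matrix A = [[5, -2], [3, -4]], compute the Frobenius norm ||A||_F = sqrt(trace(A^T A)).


||A||_F^2 = sum a_ij^2
= 5^2 + (-2)^2 + 3^2 + (-4)^2
= 25 + 4 + 9 + 16 = 54
||A||_F = sqrt(54) = 7.3485

7.3485


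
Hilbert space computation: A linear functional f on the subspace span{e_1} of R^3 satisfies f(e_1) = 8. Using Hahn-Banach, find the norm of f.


The norm of f is given by ||f|| = sup_{||x||=1} |f(x)|.
On span{e_1}, ||e_1|| = 1, so ||f|| = |f(e_1)| / ||e_1||
= |8| / 1 = 8.0000

8.0000


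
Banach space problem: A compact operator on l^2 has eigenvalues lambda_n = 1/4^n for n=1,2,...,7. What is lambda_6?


The eigenvalue formula gives lambda_6 = 1/4^6
= 1/4096
= 2.4414e-04

2.4414e-04


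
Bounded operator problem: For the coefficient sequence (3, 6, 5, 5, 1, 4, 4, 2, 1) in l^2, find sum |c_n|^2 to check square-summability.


sum |c_n|^2 = 3^2 + 6^2 + 5^2 + 5^2 + 1^2 + 4^2 + 4^2 + 2^2 + 1^2
= 9 + 36 + 25 + 25 + 1 + 16 + 16 + 4 + 1
= 133

133


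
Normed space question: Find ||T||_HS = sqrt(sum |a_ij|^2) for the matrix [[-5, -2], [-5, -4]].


The Hilbert-Schmidt norm is sqrt(sum of squares of all entries).
Sum of squares = (-5)^2 + (-2)^2 + (-5)^2 + (-4)^2
= 25 + 4 + 25 + 16 = 70
||T||_HS = sqrt(70) = 8.3666

8.3666


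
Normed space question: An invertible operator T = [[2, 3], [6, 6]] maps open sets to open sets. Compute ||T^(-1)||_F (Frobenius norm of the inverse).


det(T) = 2*6 - 3*6 = -6
T^(-1) = (1/-6) * [[6, -3], [-6, 2]] = [[-1.0000, 0.5000], [1.0000, -0.3333]]
||T^(-1)||_F^2 = (-1.0000)^2 + 0.5000^2 + 1.0000^2 + (-0.3333)^2 = 2.3611
||T^(-1)||_F = sqrt(2.3611) = 1.5366

1.5366


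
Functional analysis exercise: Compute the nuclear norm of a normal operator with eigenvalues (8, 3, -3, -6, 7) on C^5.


For a normal operator, singular values equal |eigenvalues|.
Trace norm = sum |lambda_i| = 8 + 3 + 3 + 6 + 7
= 27

27


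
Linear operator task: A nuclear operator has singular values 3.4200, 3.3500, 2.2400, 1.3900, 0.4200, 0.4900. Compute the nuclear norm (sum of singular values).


The nuclear norm is the sum of all singular values.
||T||_1 = 3.4200 + 3.3500 + 2.2400 + 1.3900 + 0.4200 + 0.4900
= 11.3100

11.3100


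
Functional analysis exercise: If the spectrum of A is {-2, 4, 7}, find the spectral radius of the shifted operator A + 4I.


Spectrum of A + 4I = {2, 8, 11}
Spectral radius = max |lambda| over the shifted spectrum
= max(2, 8, 11) = 11

11


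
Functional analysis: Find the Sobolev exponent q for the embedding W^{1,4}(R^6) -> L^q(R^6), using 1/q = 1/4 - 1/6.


Using the Sobolev embedding formula: 1/q = 1/p - k/n
1/q = 1/4 - 1/6 = 1/12
q = 1/(1/12) = 12

12.0000


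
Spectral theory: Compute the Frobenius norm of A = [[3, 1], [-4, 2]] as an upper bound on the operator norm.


||A||_F^2 = sum a_ij^2
= 3^2 + 1^2 + (-4)^2 + 2^2
= 9 + 1 + 16 + 4 = 30
||A||_F = sqrt(30) = 5.4772

5.4772


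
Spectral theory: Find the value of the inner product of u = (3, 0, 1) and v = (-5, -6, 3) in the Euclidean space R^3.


Computing the standard inner product <u, v> = sum u_i * v_i
= 3*-5 + 0*-6 + 1*3
= -15 + 0 + 3
= -12

-12


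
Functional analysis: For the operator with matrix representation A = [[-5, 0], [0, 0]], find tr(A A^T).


trace(A * A^T) = sum of squares of all entries
= (-5)^2 + 0^2 + 0^2 + 0^2
= 25 + 0 + 0 + 0
= 25

25


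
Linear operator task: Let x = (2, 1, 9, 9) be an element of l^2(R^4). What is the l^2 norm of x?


The l^2 norm = (sum |x_i|^2)^(1/2)
Sum of 2th powers = 4 + 1 + 81 + 81 = 167
||x||_2 = (167)^(1/2) = 12.9228

12.9228
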